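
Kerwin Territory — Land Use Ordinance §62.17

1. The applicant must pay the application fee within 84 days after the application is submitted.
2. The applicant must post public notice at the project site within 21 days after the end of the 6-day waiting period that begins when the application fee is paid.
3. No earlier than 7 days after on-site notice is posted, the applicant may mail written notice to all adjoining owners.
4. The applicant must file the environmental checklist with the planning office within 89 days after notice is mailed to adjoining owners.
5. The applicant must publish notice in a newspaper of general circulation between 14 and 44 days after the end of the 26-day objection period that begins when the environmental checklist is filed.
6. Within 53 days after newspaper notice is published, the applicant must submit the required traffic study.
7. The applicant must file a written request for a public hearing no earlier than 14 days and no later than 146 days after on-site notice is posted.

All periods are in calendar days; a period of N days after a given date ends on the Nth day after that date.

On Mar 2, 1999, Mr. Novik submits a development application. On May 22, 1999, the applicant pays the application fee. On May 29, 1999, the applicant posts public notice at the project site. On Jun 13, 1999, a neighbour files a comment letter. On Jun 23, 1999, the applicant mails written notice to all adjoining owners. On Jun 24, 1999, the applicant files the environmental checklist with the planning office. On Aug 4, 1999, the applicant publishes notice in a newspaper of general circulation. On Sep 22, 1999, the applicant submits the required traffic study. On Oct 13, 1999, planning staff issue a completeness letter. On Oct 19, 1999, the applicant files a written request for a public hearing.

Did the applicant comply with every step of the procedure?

Step 1 — counting 84 days from Mar 2, 1999 (when the application is submitted) gives a deadline of May 25, 1999; completed May 22, 1999, before the deadline.
Step 2 — counting 21 days from May 28, 1999 (end of the 6-day waiting period, which began when the application fee is paid on May 22, 1999) gives a deadline of Jun 18, 1999; done May 29, 1999 — timely.
Step 3 — must wait 7 days from May 29, 1999 (when on-site notice is posted), so not before Jun 5, 1999; done Jun 23, 1999, after the minimum wait.
Step 4 — counting 89 days from Jun 23, 1999 (when notice is mailed to adjoining owners) gives a deadline of Sep 20, 1999; completed Jun 24, 1999, before the deadline.
Step 5 — 14 and 44 days from Jul 20, 1999 (end of the 26-day objection period, which began when the environmental checklist is filed on Jun 24, 1999) are Aug 3, 1999 and Sep 2, 1999 respectively; done Aug 4, 1999 — within the window.
Step 6 — counting 53 days from Aug 4, 1999 (when newspaper notice is published) gives a deadline of Sep 26, 1999; done Sep 22, 1999 — timely.
Step 7 — 14 and 146 days from May 29, 1999 (when on-site notice is posted) are Jun 12, 1999 and Oct 22, 1999 respectively; done Oct 19, 1999, which is between those dates.

Yes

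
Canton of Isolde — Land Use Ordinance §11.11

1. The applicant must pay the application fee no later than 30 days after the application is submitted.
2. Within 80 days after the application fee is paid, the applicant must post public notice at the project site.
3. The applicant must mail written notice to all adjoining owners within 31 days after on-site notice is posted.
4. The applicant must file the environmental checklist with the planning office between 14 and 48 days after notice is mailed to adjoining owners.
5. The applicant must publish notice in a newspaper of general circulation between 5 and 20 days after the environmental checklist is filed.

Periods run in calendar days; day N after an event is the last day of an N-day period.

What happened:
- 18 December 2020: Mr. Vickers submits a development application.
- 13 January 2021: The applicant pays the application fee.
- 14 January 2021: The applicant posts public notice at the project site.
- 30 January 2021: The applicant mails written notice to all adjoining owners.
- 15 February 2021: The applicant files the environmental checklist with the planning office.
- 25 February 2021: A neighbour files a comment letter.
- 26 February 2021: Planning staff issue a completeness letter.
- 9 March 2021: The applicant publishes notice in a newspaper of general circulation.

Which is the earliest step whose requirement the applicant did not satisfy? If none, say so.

(1) due by 18 December 2020 + 30 days = 17 January 2021; 13 January 2021 is within that limit.
(2) due by 13 January 2021 + 80 days = 3 April 2021; done 14 January 2021 — timely.
(3) due by 14 January 2021 + 31 days = 14 February 2021; 30 January 2021 is within that limit.
(4) the permitted window runs from 30 January 2021 + 14 = 13 February 2021 to 30 January 2021 + 48 = 19 March 2021; done 15 February 2021 — within the window.
(5) the permitted window runs from 15 February 2021 + 5 = 20 February 2021 to 15 February 2021 + 20 = 7 March 2021; 9 March 2021 is 2 days past the end of the window.
The analysis stops there.

Step 5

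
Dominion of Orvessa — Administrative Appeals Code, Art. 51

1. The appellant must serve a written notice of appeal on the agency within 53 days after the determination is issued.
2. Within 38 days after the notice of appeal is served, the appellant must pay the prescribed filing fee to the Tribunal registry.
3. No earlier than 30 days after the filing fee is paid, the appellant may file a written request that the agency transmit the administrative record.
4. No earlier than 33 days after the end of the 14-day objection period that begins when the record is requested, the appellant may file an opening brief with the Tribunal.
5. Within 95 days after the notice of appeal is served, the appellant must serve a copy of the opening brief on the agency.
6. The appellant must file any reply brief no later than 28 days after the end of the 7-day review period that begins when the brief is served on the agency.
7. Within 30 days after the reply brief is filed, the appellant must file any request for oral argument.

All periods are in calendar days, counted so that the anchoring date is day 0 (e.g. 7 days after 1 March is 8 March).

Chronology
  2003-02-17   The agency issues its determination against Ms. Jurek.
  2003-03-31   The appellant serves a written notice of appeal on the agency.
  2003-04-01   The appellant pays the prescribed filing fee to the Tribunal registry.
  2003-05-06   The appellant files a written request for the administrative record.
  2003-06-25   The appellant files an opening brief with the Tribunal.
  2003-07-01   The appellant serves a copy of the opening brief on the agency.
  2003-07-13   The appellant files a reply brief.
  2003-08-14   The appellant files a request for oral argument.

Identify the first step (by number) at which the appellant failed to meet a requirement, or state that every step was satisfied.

Step 7

Step 1 — counting 53 days from 2003-02-17 (when the determination is issued) gives a deadline of 2003-04-11; 2003-03-31 is within that limit.
Step 2 — counting 38 days from 2003-03-31 (when the notice of appeal is served) gives a deadline of 2003-05-08; 2003-04-01 is within that limit.
Step 3 — must wait 30 days from 2003-04-01 (when the filing fee is paid), so not before 2003-05-01; done 2003-05-06, after the minimum wait.
Step 4 — must wait 33 days from 2003-05-20 (end of the 14-day objection period, which began when the record is requested on 2003-05-06), so not before 2003-06-22; done 2003-06-25 — permitted.
Step 5 — counting 95 days from 2003-03-31 (when the notice of appeal is served) gives a deadline of 2003-07-04; done 2003-07-01 — timely.
Step 6 — counting 28 days from 2003-07-08 (end of the 7-day review period, which began when the brief is served on the agency on 2003-07-01) gives a deadline of 2003-08-05; completed 2003-07-13, before the deadline.
Step 7 — counting 30 days from 2003-07-13 (when the reply brief is filed) gives a deadline of 2003-08-12; 2003-08-14 misses that deadline by 2 days.
No need to go further; step 7 was not satisfied.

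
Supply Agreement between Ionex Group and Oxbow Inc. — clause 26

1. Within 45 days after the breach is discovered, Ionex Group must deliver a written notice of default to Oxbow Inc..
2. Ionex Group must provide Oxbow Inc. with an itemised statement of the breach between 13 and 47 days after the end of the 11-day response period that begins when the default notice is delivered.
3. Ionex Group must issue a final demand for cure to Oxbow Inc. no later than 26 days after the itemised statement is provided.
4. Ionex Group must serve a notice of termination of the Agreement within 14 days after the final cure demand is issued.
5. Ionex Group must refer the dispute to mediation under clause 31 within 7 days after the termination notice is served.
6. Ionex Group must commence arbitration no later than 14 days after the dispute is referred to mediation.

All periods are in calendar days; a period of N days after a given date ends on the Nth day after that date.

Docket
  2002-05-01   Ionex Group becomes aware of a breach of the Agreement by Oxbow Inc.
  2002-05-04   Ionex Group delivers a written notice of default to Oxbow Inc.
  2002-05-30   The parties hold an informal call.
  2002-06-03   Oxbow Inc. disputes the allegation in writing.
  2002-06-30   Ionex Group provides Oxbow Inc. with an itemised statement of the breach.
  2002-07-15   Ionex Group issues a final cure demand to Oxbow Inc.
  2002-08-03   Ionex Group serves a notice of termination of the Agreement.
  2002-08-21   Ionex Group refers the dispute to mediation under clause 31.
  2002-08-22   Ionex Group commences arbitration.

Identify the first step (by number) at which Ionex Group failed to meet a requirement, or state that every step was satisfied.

Step 4

(1) due by 2002-05-01 + 45 days = 2002-06-15; 2002-05-04 is within that limit.
(2) the permitted window runs from 2002-05-15 + 13 = 2002-05-28 to 2002-05-15 + 47 = 2002-07-01; done 2002-06-30 — within the window.
(3) due by 2002-06-30 + 26 days = 2002-07-26; 2002-07-15 is within that limit.
(4) due by 2002-07-15 + 14 days = 2002-07-29; done 2002-08-03 — 5 days late.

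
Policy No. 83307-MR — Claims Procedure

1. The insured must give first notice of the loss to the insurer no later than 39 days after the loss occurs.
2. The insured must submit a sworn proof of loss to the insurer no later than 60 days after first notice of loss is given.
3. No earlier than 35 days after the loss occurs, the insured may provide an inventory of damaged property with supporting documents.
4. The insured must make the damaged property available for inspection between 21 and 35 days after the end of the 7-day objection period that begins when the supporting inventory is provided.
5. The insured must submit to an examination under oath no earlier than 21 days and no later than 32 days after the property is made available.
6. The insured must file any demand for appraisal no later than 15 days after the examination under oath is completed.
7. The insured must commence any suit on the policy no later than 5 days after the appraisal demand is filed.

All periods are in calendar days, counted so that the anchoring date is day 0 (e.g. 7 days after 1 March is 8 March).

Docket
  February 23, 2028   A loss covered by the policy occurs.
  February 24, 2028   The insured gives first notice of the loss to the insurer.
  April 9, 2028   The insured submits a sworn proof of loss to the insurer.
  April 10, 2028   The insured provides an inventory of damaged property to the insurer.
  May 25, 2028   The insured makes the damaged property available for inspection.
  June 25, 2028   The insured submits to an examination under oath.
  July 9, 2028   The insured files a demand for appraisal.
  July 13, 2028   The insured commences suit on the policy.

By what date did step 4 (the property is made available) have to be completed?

The supporting inventory is provided on April 10, 2028; the 7-day objection period therefore ends April 17, 2028, and step 4 runs from that date. The window is 21–35 days after April 17, 2028; it closes on May 22, 2028.

May 22, 2028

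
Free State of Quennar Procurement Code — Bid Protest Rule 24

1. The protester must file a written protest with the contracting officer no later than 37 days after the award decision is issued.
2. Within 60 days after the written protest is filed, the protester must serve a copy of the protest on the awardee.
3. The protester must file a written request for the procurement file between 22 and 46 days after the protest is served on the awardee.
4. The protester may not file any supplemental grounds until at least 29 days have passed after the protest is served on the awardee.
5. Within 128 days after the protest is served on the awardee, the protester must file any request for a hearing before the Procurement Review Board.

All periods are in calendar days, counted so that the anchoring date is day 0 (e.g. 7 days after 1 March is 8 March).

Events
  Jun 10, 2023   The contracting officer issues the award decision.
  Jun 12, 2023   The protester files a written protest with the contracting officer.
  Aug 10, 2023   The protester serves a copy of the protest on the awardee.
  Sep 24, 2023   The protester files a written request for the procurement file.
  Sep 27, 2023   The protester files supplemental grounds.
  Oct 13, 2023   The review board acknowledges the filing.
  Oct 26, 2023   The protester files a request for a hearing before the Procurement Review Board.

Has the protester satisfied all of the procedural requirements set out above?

Yes

Step 1: 37 days after Jun 10, 2023 (when the award decision is issued) is Jul 17, 2023; completed Jun 12, 2023, before the deadline.
Step 2: 60 days after Jun 12, 2023 (when the written protest is filed) is Aug 11, 2023; done Aug 10, 2023 — timely.
Step 3: the window is 22–46 days after Aug 10, 2023 (when the protest is served on the awardee), so Sep 1, 2023 through Sep 25, 2023; done Sep 24, 2023, which is between those dates.
Step 4: the earliest permitted date is 29 days after Aug 10, 2023 (when the protest is served on the awardee), i.e. Sep 8, 2023; done Sep 27, 2023, after the minimum wait.
Step 5: 128 days after Aug 10, 2023 (when the protest is served on the awardee) is Dec 16, 2023; done Oct 26, 2023 — timely.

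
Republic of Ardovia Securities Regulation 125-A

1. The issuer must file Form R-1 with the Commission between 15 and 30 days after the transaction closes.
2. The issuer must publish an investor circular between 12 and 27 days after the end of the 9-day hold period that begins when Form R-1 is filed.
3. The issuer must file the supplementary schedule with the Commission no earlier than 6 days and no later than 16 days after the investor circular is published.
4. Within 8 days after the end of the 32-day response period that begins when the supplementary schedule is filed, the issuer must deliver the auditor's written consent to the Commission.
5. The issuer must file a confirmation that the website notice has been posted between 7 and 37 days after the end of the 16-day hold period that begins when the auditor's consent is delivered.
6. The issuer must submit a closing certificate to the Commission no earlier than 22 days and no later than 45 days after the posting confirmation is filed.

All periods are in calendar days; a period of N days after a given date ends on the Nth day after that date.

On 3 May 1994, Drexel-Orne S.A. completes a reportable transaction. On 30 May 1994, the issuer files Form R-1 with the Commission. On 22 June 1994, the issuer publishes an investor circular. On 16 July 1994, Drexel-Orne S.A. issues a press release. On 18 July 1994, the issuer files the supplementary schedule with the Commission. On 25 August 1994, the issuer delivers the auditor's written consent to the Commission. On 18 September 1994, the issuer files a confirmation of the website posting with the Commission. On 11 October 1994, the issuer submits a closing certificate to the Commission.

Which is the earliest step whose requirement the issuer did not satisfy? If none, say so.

(1) the permitted window runs from 3 May 1994 + 15 = 18 May 1994 to 3 May 1994 + 30 = 2 June 1994; done 30 May 1994, which is between those dates.
(2) the permitted window runs from 8 June 1994 + 12 = 20 June 1994 to 8 June 1994 + 27 = 5 July 1994; done 22 June 1994 — within the window.
(3) the permitted window runs from 22 June 1994 + 6 = 28 June 1994 to 22 June 1994 + 16 = 8 July 1994; done 18 July 1994 — 10 days after the window closed.

Step 3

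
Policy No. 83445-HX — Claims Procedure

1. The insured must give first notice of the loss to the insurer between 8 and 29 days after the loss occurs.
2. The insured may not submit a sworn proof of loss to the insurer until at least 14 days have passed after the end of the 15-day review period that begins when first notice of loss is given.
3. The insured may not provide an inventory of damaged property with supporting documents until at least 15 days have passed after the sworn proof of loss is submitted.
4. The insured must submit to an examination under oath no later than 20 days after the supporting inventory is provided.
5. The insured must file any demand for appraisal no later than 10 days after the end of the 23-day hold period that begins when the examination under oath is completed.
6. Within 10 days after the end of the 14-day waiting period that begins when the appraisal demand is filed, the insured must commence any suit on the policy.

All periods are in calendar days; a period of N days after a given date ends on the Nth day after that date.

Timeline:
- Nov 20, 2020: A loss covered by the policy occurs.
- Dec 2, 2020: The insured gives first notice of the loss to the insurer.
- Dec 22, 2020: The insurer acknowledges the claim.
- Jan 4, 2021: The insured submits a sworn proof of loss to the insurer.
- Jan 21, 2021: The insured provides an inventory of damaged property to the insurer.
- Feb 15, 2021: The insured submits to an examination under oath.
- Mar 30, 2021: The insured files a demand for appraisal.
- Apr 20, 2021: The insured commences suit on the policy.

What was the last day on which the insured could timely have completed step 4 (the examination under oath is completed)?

Step 4 runs from Jan 21, 2021, when the supporting inventory is provided. 20 days after Jan 21, 2021 is Feb 10, 2021.

Feb 10, 2021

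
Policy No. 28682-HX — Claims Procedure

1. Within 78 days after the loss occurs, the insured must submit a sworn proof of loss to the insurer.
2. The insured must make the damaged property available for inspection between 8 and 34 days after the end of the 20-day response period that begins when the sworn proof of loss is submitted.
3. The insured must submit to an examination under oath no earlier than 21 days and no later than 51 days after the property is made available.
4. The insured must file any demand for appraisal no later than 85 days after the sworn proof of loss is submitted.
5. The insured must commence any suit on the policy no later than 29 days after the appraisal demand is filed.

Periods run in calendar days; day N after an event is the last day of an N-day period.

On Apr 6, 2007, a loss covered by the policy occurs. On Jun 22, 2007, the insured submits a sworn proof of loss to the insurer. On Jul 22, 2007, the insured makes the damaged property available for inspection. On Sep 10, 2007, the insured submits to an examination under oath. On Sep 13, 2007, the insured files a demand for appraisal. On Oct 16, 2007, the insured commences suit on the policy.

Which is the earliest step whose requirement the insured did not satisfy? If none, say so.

(1) due by Apr 6, 2007 + 78 days = Jun 23, 2007; Jun 22, 2007 is within that limit.
(2) the permitted window runs from Jul 12, 2007 + 8 = Jul 20, 2007 to Jul 12, 2007 + 34 = Aug 15, 2007; done Jul 22, 2007 — within the window.
(3) the permitted window runs from Jul 22, 2007 + 21 = Aug 12, 2007 to Jul 22, 2007 + 51 = Sep 11, 2007; done Sep 10, 2007 — within the window.
(4) due by Jun 22, 2007 + 85 days = Sep 15, 2007; Sep 13, 2007 is within that limit.
(5) due by Sep 13, 2007 + 29 days = Oct 12, 2007; Oct 16, 2007 misses that deadline by 4 days.
The procedure was therefore not followed at step 5.

Step 5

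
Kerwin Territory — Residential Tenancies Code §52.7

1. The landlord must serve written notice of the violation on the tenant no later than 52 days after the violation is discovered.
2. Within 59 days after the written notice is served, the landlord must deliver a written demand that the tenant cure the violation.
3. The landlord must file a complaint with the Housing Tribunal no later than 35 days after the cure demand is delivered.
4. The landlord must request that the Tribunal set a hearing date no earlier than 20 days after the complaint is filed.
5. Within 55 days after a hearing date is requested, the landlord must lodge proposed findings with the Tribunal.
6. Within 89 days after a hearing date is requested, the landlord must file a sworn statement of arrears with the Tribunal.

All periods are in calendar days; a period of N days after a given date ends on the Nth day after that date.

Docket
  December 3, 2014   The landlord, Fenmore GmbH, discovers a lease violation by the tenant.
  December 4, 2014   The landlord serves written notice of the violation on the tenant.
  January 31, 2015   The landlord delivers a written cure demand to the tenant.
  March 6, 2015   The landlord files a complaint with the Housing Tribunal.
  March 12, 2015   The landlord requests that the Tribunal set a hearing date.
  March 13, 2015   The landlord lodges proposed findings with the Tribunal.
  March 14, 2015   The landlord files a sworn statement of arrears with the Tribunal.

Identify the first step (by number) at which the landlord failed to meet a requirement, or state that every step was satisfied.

Step 4

Step 1: 52 days after December 3, 2014 (when the violation is discovered) is January 24, 2015; December 4, 2014 is within that limit.
Step 2: 59 days after December 4, 2014 (when the written notice is served) is February 1, 2015; done January 31, 2015 — timely.
Step 3: 35 days after January 31, 2015 (when the cure demand is delivered) is March 7, 2015; March 6, 2015 is within that limit.
Step 4: the earliest permitted date is 20 days after March 6, 2015 (when the complaint is filed), i.e. March 26, 2015; acted on March 12, 2015, 14 days prematurely.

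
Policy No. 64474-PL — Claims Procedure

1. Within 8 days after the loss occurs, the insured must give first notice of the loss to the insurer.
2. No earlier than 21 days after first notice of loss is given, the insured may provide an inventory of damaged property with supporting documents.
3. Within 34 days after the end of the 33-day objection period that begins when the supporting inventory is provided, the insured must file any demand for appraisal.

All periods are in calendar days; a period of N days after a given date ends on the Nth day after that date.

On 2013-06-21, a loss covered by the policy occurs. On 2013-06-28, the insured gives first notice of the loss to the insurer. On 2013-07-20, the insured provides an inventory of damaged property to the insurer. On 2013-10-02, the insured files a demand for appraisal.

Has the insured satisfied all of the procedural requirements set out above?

No

(1) due by 2013-06-21 + 8 days = 2013-06-29; completed 2013-06-28, before the deadline.
(2) permitted from 2013-06-28 + 21 days = 2013-07-19 onward; 2013-07-20 is on or after that date.
(3) due by 2013-08-22 + 34 days = 2013-09-25; 2013-10-02 misses that deadline by 7 days.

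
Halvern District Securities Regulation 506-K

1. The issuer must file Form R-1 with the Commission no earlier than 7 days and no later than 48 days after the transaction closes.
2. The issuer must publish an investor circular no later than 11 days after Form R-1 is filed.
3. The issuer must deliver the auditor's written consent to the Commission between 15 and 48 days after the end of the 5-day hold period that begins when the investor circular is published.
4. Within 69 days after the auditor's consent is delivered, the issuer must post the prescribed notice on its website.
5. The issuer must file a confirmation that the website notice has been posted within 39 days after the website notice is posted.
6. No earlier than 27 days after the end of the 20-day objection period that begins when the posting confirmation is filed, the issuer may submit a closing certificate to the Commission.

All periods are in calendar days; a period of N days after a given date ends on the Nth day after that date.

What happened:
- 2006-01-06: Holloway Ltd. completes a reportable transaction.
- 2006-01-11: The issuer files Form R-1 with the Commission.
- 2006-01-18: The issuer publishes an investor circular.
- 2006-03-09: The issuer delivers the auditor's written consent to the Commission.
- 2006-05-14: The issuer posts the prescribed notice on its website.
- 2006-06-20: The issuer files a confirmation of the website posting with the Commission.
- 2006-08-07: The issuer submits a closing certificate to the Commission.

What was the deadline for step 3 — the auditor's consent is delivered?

2006-03-12

The investor circular is published on 2006-01-18; the 5-day hold period therefore ends 2006-01-23, and step 3 runs from that date. The window is 15–48 days after 2006-01-23; it closes on 2006-03-12.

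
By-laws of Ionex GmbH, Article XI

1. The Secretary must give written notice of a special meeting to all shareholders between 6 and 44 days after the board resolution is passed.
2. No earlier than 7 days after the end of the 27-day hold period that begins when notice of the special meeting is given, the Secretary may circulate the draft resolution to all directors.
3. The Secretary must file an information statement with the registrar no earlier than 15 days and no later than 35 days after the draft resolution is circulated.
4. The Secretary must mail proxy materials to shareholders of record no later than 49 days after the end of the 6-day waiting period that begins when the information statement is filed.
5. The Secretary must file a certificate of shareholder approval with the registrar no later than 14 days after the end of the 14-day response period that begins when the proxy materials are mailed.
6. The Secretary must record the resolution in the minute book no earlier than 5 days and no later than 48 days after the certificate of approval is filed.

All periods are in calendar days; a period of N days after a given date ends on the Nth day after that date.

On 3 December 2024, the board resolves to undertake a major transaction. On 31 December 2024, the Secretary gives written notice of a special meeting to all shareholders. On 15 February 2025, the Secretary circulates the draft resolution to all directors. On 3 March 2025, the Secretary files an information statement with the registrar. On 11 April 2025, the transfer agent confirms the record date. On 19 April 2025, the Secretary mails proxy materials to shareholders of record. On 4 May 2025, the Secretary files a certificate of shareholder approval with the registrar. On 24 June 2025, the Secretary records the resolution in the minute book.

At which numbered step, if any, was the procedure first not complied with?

Step 6

Step 1 — 6 and 44 days from 3 December 2024 (when the board resolution is passed) are 9 December 2024 and 16 January 2025 respectively; 31 December 2024 falls inside that range.
Step 2 — must wait 7 days from 27 January 2025 (end of the 27-day hold period, which began when notice of the special meeting is given on 31 December 2024), so not before 3 February 2025; done 15 February 2025 — permitted.
Step 3 — 15 and 35 days from 15 February 2025 (when the draft resolution is circulated) are 2 March 2025 and 22 March 2025 respectively; done 3 March 2025, which is between those dates.
Step 4 — counting 49 days from 9 March 2025 (end of the 6-day waiting period, which began when the information statement is filed on 3 March 2025) gives a deadline of 27 April 2025; done 19 April 2025 — timely.
Step 5 — counting 14 days from 3 May 2025 (end of the 14-day response period, which began when the proxy materials are mailed on 19 April 2025) gives a deadline of 17 May 2025; done 4 May 2025 — timely.
Step 6 — 5 and 48 days from 4 May 2025 (when the certificate of approval is filed) are 9 May 2025 and 21 June 2025 respectively; done 24 June 2025 — 3 days after the window closed.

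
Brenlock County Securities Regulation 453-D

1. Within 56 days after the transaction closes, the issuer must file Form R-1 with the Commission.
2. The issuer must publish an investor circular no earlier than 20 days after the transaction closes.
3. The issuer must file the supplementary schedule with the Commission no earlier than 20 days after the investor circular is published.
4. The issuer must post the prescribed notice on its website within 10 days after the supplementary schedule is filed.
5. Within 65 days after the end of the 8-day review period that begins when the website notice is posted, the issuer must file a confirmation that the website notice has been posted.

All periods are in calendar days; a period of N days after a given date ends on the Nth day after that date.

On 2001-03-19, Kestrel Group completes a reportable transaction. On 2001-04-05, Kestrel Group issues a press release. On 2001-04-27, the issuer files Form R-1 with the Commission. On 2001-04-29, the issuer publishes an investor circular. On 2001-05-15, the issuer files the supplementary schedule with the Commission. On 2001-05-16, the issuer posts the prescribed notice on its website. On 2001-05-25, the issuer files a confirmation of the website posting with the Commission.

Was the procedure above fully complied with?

Step 1: 56 days after 2001-03-19 (when the transaction closes) is 2001-05-14; 2001-04-27 is within that limit.
Step 2: the earliest permitted date is 20 days after 2001-03-19 (when the transaction closes), i.e. 2001-04-08; done 2001-04-29, after the minimum wait.
Step 3: the earliest permitted date is 20 days after 2001-04-29 (when the investor circular is published), i.e. 2001-05-19; done 2001-05-15 — 4 days too early.

No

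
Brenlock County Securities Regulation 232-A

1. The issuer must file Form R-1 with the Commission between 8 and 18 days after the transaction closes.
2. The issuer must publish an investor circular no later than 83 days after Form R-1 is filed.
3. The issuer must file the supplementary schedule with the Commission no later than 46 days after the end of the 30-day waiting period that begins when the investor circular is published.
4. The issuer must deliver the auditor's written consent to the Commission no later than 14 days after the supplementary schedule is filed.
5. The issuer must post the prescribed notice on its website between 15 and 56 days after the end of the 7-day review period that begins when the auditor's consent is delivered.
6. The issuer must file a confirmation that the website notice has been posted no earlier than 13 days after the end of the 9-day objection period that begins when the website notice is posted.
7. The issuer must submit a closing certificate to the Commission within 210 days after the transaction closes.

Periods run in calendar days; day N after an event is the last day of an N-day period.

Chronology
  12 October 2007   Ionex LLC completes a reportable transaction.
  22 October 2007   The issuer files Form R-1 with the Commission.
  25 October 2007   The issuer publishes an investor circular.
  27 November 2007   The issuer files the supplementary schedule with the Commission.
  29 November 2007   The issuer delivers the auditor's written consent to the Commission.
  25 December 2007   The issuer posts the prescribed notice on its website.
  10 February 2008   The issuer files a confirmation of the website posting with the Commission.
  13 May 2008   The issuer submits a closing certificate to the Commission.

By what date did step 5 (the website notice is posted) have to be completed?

31 January 2008

The auditor's consent is delivered on 29 November 2007; the 7-day review period therefore ends 6 December 2007, and step 5 runs from that date. The window is 15–56 days after 6 December 2007; it closes on 31 January 2008.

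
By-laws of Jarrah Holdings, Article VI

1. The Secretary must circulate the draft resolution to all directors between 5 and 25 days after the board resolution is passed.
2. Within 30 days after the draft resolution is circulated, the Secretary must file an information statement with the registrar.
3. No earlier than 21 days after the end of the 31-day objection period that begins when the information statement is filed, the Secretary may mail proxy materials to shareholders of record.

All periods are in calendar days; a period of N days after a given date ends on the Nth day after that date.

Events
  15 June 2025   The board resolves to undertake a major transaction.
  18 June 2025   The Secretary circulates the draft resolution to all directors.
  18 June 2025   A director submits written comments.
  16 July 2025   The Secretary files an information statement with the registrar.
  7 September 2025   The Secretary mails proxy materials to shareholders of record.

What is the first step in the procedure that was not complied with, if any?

Step 1

Step 1 — 5 and 25 days from 15 June 2025 (when the board resolution is passed) are 20 June 2025 and 10 July 2025 respectively; done 18 June 2025 — 2 days before the window opened.
The analysis stops there.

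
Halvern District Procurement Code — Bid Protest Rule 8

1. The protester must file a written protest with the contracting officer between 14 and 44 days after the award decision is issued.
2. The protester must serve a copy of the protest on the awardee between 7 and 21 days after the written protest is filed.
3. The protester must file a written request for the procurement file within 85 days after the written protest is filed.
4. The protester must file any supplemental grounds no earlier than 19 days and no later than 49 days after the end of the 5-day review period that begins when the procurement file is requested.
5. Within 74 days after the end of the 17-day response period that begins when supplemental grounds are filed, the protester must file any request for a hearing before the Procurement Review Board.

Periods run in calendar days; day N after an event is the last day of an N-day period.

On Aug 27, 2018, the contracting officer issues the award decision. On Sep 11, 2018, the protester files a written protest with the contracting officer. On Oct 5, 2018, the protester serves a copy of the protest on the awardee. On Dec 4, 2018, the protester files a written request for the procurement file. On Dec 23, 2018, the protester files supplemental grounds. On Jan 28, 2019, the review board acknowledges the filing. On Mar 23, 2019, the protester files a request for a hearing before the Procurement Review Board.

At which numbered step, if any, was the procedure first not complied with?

Step 1 — 14 and 44 days from Aug 27, 2018 (when the award decision is issued) are Sep 10, 2018 and Oct 10, 2018 respectively; done Sep 11, 2018 — within the window.
Step 2 — 7 and 21 days from Sep 11, 2018 (when the written protest is filed) are Sep 18, 2018 and Oct 2, 2018 respectively; Oct 5, 2018 is 3 days past the end of the window.

Step 2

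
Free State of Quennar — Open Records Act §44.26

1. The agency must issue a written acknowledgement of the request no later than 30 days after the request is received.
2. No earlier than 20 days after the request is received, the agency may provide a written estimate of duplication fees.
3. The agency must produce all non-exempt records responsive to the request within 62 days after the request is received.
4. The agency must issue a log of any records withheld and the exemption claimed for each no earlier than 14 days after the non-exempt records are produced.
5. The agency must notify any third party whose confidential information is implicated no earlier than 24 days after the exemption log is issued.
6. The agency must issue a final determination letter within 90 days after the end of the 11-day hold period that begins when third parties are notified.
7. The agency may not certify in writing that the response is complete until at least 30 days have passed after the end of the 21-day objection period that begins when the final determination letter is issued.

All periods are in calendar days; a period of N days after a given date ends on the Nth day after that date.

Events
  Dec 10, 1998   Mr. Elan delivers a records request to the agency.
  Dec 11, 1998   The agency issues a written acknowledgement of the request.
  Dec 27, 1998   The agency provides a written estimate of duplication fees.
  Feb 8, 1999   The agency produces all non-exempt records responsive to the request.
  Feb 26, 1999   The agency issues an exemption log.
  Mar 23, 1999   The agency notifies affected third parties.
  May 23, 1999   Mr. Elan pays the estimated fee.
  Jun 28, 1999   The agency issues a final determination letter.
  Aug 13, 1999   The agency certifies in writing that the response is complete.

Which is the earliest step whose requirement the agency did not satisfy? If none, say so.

(1) due by Dec 10, 1998 + 30 days = Jan 9, 1999; done Dec 11, 1998 — timely.
(2) permitted from Dec 10, 1998 + 20 days = Dec 30, 1998 onward; done Dec 27, 1998 — 3 days too early.
No need to go further; step 2 was not satisfied.

Step 2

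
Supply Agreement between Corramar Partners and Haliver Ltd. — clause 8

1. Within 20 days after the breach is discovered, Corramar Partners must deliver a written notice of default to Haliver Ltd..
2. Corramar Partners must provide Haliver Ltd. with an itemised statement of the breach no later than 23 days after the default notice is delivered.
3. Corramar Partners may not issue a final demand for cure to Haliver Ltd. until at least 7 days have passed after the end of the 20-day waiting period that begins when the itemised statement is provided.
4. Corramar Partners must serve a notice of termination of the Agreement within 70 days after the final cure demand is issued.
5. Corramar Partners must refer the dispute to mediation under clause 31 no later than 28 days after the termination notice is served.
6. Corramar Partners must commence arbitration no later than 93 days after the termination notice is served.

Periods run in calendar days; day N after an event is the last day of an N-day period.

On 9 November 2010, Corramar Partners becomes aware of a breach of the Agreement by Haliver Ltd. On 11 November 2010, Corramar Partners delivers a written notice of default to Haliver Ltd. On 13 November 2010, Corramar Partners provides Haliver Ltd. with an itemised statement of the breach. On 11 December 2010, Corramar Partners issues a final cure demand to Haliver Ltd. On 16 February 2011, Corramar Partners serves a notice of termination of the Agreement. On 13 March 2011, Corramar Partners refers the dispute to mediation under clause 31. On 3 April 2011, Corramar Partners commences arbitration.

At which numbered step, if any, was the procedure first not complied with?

None — every step was satisfied

Step 1: 20 days after 9 November 2010 (when the breach is discovered) is 29 November 2010; 11 November 2010 is within that limit.
Step 2: 23 days after 11 November 2010 (when the default notice is delivered) is 4 December 2010; 13 November 2010 is within that limit.
Step 3: the earliest permitted date is 7 days after 3 December 2010 (end of the 20-day waiting period, which began when the itemised statement is provided on 13 November 2010), i.e. 10 December 2010; done 11 December 2010, after the minimum wait.
Step 4: 70 days after 11 December 2010 (when the final cure demand is issued) is 19 February 2011; done 16 February 2011 — timely.
Step 5: 28 days after 16 February 2011 (when the termination notice is served) is 16 March 2011; 13 March 2011 is within that limit.
Step 6: 93 days after 16 February 2011 (when the termination notice is served) is 20 May 2011; done 3 April 2011 — timely.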